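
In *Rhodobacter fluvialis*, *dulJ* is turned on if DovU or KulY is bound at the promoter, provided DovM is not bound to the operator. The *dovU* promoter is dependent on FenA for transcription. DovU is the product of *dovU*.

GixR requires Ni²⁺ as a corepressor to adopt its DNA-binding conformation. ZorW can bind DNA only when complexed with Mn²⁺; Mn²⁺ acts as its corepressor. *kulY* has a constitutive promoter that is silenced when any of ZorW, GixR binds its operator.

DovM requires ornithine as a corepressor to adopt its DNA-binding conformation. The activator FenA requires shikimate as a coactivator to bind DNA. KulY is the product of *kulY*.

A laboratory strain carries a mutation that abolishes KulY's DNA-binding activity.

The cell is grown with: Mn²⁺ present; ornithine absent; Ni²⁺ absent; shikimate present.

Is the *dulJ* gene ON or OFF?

ON

Shikimate is present, so FenA is active.
No repressor is bound and FenA is active, so *dovU* is transcribed.
So DovU is produced and active.
Ornithine is absent, so DovM is inactive.
KulY is non-functional in this strain, so it has no effect.
Activator DovU is present, so *dulJ* is transcribed.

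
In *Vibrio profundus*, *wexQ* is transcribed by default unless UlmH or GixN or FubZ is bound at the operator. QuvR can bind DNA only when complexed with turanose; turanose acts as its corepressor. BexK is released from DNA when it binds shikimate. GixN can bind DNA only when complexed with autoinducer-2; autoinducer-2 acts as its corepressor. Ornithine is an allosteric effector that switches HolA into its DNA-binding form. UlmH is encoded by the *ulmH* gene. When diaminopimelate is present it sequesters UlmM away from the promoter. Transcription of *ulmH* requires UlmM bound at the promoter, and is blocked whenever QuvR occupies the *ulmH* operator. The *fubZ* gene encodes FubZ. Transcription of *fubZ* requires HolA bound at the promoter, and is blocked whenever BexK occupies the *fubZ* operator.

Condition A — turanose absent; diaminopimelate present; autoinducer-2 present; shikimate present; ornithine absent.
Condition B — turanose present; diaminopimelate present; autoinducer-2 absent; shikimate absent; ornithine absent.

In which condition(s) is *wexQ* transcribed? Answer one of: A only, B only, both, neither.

Condition A:
Turanose is absent, so QuvR is inactive.
Diaminopimelate is present, so UlmM is inactive.
Required activator UlmM is absent, so *ulmH* is not transcribed.
So UlmH is not produced.
Autoinducer-2 is present, so GixN is active.
Shikimate is present, so BexK is inactive.
Ornithine is absent, so HolA is inactive.
Required activator HolA is absent, so *fubZ* is not transcribed.
So FubZ is not produced.
With repressor GixN bound, *wexQ* is not transcribed.
→ *wexQ* is OFF in A.
Condition B:
Turanose is present, so QuvR is active.
Diaminopimelate is present, so UlmM is inactive.
With repressor QuvR bound, *ulmH* is not transcribed.
So UlmH is not produced.
Autoinducer-2 is absent, so GixN is inactive.
Shikimate is absent, so BexK is active.
Ornithine is absent, so HolA is inactive.
With repressor BexK bound, *fubZ* is not transcribed.
So FubZ is not produced.
With no repressor bound, *wexQ* is transcribed.
→ *wexQ* is ON in B.

B only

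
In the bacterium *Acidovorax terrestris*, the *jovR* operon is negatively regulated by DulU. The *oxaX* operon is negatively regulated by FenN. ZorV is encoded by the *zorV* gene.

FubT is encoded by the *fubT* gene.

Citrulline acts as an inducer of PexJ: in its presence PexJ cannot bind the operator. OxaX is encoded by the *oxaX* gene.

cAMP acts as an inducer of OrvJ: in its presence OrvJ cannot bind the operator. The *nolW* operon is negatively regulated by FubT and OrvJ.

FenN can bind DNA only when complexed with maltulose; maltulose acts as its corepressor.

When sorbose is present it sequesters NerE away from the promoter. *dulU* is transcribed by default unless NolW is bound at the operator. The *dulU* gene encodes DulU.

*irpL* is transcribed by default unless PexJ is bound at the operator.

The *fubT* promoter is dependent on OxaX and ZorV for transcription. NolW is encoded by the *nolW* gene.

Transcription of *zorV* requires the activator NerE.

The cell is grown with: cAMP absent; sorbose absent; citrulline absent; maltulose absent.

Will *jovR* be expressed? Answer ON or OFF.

OFF

Maltulose is absent, so FenN is inactive.
With no repressor bound, *oxaX* is transcribed.
So OxaX is produced and active.
Sorbose is absent, so NerE is active.
No repressor is bound and NerE is active, so *zorV* is transcribed.
So ZorV is produced and active.
No repressor is bound and OxaX and ZorV are active, so *fubT* is transcribed.
So FubT is produced and active.
cAMP is absent, so OrvJ is active.
With repressor FubT bound, *nolW* is not transcribed.
So NolW is not produced.
With no repressor bound, *dulU* is transcribed.
So DulU is produced and active.
With repressor DulU bound, *jovR* is not transcribed.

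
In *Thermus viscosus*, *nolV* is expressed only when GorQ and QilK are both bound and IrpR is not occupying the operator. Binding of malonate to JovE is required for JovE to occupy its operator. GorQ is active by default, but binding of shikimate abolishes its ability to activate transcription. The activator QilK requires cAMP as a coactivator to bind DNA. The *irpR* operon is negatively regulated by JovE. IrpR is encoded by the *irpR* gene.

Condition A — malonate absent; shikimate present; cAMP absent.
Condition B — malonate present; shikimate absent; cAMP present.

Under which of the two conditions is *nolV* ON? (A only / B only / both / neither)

Condition A:
Malonate is absent, so JovE is inactive.
With no repressor bound, *irpR* is transcribed.
So IrpR is produced and active.
Shikimate is present, so GorQ is inactive.
cAMP is absent, so QilK is inactive.
With repressor IrpR bound, *nolV* is not transcribed.
→ *nolV* is OFF in A.
Condition B:
Malonate is present, so JovE is active.
With repressor JovE bound, *irpR* is not transcribed.
So IrpR is not produced.
Shikimate is absent, so GorQ is active.
cAMP is present, so QilK is active.
No repressor is bound and GorQ and QilK are active, so *nolV* is transcribed.
→ *nolV* is ON in B.

B only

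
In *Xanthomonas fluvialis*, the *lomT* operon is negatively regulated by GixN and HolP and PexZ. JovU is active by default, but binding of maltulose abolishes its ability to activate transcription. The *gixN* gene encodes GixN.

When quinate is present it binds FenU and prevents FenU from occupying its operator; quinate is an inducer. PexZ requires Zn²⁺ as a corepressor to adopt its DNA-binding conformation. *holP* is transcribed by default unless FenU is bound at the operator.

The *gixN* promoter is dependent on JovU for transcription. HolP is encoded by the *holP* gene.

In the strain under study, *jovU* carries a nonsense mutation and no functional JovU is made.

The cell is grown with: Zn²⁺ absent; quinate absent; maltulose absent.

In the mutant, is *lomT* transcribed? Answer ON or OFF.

ON

JovU is non-functional in this strain, so it has no effect.
Required activator JovU is absent, so *gixN* is not transcribed.
So GixN is not produced.
Quinate is absent, so FenU is active.
With repressor FenU bound, *holP* is not transcribed.
So HolP is not produced.
Zn²⁺ is absent, so PexZ is inactive.
With no repressor bound, *lomT* is transcribed.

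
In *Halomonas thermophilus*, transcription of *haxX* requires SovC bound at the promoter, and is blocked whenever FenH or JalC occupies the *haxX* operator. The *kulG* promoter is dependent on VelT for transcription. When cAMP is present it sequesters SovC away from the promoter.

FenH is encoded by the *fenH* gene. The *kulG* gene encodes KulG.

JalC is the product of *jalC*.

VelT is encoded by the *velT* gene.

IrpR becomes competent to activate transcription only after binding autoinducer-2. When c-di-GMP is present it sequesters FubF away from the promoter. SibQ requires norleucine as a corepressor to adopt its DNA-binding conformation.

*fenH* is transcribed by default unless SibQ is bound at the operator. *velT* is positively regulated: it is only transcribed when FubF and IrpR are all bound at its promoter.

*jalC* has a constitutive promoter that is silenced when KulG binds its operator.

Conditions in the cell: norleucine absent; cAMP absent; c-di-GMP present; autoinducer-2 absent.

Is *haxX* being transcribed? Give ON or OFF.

OFF

Norleucine is absent, so SibQ is inactive.
With no repressor bound, *fenH* is transcribed.
So FenH is produced and active.
cAMP is absent, so SovC is active.
c-di-GMP is present, so FubF is inactive.
Autoinducer-2 is absent, so IrpR is inactive.
Required activator FubF is absent, so *velT* is not transcribed.
So VelT is not produced.
Required activator VelT is absent, so *kulG* is not transcribed.
So KulG is not produced.
With no repressor bound, *jalC* is transcribed.
So JalC is produced and active.
With repressor FenH bound, *haxX* is not transcribed.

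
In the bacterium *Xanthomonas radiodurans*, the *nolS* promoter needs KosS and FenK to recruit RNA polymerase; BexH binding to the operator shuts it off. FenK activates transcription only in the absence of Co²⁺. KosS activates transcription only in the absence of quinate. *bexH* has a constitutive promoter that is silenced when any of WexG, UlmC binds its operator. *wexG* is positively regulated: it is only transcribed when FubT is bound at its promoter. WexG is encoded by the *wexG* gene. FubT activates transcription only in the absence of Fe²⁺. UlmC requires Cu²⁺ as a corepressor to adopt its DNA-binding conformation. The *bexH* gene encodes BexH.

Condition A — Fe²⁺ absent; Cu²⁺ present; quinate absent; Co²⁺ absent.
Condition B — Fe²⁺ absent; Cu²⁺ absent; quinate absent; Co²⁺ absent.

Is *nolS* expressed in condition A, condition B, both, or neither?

both

Condition A:
Fe²⁺ is absent, so FubT is active.
No repressor is bound and FubT is active, so *wexG* is transcribed.
So WexG is produced and active.
Cu²⁺ is present, so UlmC is active.
With repressor WexG bound, *bexH* is not transcribed.
So BexH is not produced.
Quinate is absent, so KosS is active.
Co²⁺ is absent, so FenK is active.
No repressor is bound and KosS and FenK are active, so *nolS* is transcribed.
→ *nolS* is ON in A.
Condition B:
Fe²⁺ is absent, so FubT is active.
No repressor is bound and FubT is active, so *wexG* is transcribed.
So WexG is produced and active.
Cu²⁺ is absent, so UlmC is inactive.
With repressor WexG bound, *bexH* is not transcribed.
So BexH is not produced.
Quinate is absent, so KosS is active.
Co²⁺ is absent, so FenK is active.
No repressor is bound and KosS and FenK are active, so *nolS* is transcribed.
→ *nolS* is ON in B.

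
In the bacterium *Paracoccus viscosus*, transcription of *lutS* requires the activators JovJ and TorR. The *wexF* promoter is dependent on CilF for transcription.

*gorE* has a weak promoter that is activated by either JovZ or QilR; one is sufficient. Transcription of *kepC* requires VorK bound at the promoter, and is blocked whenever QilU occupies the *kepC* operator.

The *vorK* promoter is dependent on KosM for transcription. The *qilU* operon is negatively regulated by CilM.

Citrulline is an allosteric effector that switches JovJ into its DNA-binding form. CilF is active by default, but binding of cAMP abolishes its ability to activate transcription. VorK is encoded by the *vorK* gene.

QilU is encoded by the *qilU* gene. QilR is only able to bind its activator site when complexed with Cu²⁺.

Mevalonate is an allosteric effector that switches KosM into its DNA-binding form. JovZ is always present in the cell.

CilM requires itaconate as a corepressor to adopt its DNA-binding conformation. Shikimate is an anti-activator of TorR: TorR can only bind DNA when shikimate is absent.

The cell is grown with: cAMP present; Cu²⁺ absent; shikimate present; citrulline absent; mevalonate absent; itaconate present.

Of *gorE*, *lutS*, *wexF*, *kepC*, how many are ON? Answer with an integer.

1

JovZ is produced constitutively and is active.
Cu²⁺ is absent, so QilR is inactive.
Activator JovZ is present, so *gorE* is transcribed.
→ *gorE* is ON.
Citrulline is absent, so JovJ is inactive.
Shikimate is present, so TorR is inactive.
Required activator JovJ is absent, so *lutS* is not transcribed.
→ *lutS* is OFF.
cAMP is present, so CilF is inactive.
Required activator CilF is absent, so *wexF* is not transcribed.
→ *wexF* is OFF.
Itaconate is present, so CilM is active.
With repressor CilM bound, *qilU* is not transcribed.
So QilU is not produced.
Mevalonate is absent, so KosM is inactive.
Required activator KosM is absent, so *vorK* is not transcribed.
So VorK is not produced.
Required activator VorK is absent, so *kepC* is not transcribed.
→ *kepC* is OFF.
1 of the 4 genes is transcribed.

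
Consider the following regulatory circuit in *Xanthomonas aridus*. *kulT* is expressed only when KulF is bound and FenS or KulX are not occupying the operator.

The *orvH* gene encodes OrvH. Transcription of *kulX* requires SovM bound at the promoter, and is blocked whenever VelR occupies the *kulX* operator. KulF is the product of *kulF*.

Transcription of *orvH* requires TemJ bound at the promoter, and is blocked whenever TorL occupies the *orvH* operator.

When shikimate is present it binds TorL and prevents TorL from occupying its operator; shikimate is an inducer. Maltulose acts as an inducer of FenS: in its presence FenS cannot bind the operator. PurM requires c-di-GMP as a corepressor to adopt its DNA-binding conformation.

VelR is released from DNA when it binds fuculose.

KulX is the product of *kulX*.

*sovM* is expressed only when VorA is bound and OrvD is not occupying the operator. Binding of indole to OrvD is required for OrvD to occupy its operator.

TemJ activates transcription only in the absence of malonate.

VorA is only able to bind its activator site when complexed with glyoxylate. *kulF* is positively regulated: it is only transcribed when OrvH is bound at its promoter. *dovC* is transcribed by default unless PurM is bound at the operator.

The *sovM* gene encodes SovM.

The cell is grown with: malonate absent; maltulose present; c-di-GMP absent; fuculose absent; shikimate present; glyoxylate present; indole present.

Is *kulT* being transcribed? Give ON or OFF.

ON

Maltulose is present, so FenS is inactive.
Fuculose is absent, so VelR is active.
Indole is present, so OrvD is active.
Glyoxylate is present, so VorA is active.
With repressor OrvD bound, *sovM* is not transcribed.
So SovM is not produced.
With repressor VelR bound, *kulX* is not transcribed.
So KulX is not produced.
Shikimate is present, so TorL is inactive.
Malonate is absent, so TemJ is active.
No repressor is bound and TemJ is active, so *orvH* is transcribed.
So OrvH is produced and active.
No repressor is bound and OrvH is active, so *kulF* is transcribed.
So KulF is produced and active.
No repressor is bound and KulF is active, so *kulT* is transcribed.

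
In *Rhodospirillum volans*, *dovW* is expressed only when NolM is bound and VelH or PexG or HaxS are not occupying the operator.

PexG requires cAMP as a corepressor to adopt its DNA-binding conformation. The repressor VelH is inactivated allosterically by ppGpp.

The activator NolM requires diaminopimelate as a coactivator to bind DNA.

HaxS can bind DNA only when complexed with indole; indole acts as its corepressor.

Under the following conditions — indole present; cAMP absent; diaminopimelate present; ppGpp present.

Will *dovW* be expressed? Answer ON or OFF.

ppGpp is present, so VelH is inactive.
Diaminopimelate is present, so NolM is active.
cAMP is absent, so PexG is inactive.
Indole is present, so HaxS is active.
With repressor HaxS bound, *dovW* is not transcribed.

OFF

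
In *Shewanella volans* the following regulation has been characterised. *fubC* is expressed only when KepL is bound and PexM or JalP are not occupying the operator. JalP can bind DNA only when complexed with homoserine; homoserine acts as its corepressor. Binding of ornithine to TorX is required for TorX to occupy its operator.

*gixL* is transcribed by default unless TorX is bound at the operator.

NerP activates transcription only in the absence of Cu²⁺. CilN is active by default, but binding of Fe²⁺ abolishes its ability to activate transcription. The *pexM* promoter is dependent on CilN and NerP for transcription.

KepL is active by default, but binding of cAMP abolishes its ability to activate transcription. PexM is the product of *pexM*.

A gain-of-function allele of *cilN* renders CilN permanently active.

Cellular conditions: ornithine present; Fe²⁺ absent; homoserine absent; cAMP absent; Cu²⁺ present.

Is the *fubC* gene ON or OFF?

CilN is constitutively active in this strain.
Cu²⁺ is present, so NerP is inactive.
Required activator NerP is absent, so *pexM* is not transcribed.
So PexM is not produced.
Homoserine is absent, so JalP is inactive.
cAMP is absent, so KepL is active.
No repressor is bound and KepL is active, so *fubC* is transcribed.

ON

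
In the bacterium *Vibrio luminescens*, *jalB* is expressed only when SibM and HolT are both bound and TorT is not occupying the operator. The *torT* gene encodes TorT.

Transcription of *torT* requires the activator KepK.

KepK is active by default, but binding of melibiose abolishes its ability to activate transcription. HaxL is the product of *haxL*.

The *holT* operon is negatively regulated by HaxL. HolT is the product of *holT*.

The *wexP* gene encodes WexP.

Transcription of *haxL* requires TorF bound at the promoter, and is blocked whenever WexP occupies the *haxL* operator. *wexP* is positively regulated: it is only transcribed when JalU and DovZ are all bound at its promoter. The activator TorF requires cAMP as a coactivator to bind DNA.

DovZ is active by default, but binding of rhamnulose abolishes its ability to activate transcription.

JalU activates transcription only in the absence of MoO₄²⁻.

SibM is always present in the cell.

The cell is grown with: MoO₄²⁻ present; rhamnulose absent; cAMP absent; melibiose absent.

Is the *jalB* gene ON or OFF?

OFF

SibM is produced constitutively and is active.
Melibiose is absent, so KepK is active.
No repressor is bound and KepK is active, so *torT* is transcribed.
So TorT is produced and active.
MoO₄²⁻ is present, so JalU is inactive.
Rhamnulose is absent, so DovZ is active.
Required activator JalU is absent, so *wexP* is not transcribed.
So WexP is not produced.
cAMP is absent, so TorF is inactive.
Required activator TorF is absent, so *haxL* is not transcribed.
So HaxL is not produced.
With no repressor bound, *holT* is transcribed.
So HolT is produced and active.
With repressor TorT bound, *jalB* is not transcribed.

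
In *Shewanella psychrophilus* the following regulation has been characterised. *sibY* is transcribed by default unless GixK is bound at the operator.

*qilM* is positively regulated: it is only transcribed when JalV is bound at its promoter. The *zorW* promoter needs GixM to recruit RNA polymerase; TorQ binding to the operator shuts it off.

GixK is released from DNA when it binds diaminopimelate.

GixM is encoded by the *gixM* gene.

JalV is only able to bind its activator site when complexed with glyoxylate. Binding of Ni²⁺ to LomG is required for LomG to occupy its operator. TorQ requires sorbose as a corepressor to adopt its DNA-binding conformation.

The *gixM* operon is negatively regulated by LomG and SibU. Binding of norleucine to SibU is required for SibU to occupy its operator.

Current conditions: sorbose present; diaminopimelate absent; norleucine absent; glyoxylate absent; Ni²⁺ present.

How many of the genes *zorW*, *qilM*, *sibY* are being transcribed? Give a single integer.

Sorbose is present, so TorQ is active.
Ni²⁺ is present, so LomG is active.
Norleucine is absent, so SibU is inactive.
With repressor LomG bound, *gixM* is not transcribed.
So GixM is not produced.
With repressor TorQ bound, *zorW* is not transcribed.
→ *zorW* is OFF.
Glyoxylate is absent, so JalV is inactive.
Required activator JalV is absent, so *qilM* is not transcribed.
→ *qilM* is OFF.
Diaminopimelate is absent, so GixK is active.
With repressor GixK bound, *sibY* is not transcribed.
→ *sibY* is OFF.
0 of the 3 genes are transcribed.

0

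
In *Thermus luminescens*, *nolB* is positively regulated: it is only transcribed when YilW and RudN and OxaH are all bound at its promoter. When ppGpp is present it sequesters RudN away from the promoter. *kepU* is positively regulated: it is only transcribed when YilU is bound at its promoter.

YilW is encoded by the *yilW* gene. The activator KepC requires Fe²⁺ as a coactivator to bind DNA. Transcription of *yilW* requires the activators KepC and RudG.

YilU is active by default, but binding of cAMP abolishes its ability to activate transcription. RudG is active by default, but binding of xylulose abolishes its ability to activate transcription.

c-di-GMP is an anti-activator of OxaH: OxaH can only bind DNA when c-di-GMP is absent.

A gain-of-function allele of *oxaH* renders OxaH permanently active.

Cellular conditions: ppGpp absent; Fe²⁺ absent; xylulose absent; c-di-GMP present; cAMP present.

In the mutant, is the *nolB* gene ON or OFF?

OFF

Fe²⁺ is absent, so KepC is inactive.
Xylulose is absent, so RudG is active.
Required activator KepC is absent, so *yilW* is not transcribed.
So YilW is not produced.
ppGpp is absent, so RudN is active.
OxaH is constitutively active in this strain.
Required activator YilW is absent, so *nolB* is not transcribed.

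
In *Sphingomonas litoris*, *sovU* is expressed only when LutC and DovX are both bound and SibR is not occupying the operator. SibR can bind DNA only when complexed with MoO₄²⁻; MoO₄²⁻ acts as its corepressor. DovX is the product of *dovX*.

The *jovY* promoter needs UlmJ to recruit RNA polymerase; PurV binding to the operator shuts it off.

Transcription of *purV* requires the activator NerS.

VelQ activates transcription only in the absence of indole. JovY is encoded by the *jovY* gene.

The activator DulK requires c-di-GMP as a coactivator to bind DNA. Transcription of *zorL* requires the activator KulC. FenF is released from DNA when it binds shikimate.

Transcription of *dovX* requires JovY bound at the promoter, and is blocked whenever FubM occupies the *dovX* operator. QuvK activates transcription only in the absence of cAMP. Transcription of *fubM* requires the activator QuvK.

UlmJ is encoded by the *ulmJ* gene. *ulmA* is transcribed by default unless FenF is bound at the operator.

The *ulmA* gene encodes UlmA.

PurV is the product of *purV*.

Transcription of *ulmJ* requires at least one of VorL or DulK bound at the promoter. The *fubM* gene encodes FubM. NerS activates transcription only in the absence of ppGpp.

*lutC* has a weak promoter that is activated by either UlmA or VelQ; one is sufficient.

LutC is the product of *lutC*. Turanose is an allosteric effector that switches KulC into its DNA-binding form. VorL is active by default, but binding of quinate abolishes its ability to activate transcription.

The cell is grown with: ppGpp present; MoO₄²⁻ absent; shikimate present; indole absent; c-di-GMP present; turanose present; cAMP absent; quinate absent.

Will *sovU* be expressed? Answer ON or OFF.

OFF

MoO₄²⁻ is absent, so SibR is inactive.
Shikimate is present, so FenF is inactive.
With no repressor bound, *ulmA* is transcribed.
So UlmA is produced and active.
Indole is absent, so VelQ is active.
Activator UlmA is present, so *lutC* is transcribed.
So LutC is produced and active.
ppGpp is present, so NerS is inactive.
Required activator NerS is absent, so *purV* is not transcribed.
So PurV is not produced.
Quinate is absent, so VorL is active.
c-di-GMP is present, so DulK is active.
Activator VorL is present, so *ulmJ* is transcribed.
So UlmJ is produced and active.
No repressor is bound and UlmJ is active, so *jovY* is transcribed.
So JovY is produced and active.
cAMP is absent, so QuvK is active.
No repressor is bound and QuvK is active, so *fubM* is transcribed.
So FubM is produced and active.
With repressor FubM bound, *dovX* is not transcribed.
So DovX is not produced.
Required activator DovX is absent, so *sovU* is not transcribed.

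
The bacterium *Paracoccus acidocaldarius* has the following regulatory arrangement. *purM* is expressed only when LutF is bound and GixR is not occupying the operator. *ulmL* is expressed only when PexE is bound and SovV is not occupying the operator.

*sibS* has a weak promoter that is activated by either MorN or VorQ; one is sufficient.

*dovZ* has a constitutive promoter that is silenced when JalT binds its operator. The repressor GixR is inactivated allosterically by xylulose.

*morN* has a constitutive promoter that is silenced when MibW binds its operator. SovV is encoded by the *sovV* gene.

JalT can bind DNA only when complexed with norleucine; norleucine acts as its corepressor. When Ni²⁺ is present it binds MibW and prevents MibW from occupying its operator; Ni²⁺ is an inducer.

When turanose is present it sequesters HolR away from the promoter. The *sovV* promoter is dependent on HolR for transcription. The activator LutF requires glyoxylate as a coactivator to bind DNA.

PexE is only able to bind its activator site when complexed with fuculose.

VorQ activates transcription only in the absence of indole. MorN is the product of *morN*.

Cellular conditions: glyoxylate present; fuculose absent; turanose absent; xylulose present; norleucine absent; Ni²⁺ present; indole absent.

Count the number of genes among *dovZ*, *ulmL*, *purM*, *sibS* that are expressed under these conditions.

3

Norleucine is absent, so JalT is inactive.
With no repressor bound, *dovZ* is transcribed.
→ *dovZ* is ON.
Turanose is absent, so HolR is active.
No repressor is bound and HolR is active, so *sovV* is transcribed.
So SovV is produced and active.
Fuculose is absent, so PexE is inactive.
With repressor SovV bound, *ulmL* is not transcribed.
→ *ulmL* is OFF.
Glyoxylate is present, so LutF is active.
Xylulose is present, so GixR is inactive.
No repressor is bound and LutF is active, so *purM* is transcribed.
→ *purM* is ON.
Ni²⁺ is present, so MibW is inactive.
With no repressor bound, *morN* is transcribed.
So MorN is produced and active.
Indole is absent, so VorQ is active.
Activator MorN is present, so *sibS* is transcribed.
→ *sibS* is ON.
3 of the 4 genes are transcribed.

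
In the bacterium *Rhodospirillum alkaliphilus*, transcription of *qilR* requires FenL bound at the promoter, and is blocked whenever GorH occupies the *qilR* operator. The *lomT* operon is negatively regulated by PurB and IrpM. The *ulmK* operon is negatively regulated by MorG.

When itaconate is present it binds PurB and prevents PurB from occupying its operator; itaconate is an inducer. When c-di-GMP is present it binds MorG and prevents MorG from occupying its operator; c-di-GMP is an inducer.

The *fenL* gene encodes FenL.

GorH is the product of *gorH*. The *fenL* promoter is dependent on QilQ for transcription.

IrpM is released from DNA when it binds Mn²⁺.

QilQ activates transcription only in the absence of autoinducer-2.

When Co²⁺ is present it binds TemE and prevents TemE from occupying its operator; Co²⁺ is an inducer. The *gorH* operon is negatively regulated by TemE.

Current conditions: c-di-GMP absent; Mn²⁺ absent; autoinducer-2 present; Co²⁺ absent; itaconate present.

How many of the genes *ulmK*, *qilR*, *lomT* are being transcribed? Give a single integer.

0

c-di-GMP is absent, so MorG is active.
With repressor MorG bound, *ulmK* is not transcribed.
→ *ulmK* is OFF.
Co²⁺ is absent, so TemE is active.
With repressor TemE bound, *gorH* is not transcribed.
So GorH is not produced.
Autoinducer-2 is present, so QilQ is inactive.
Required activator QilQ is absent, so *fenL* is not transcribed.
So FenL is not produced.
Required activator FenL is absent, so *qilR* is not transcribed.
→ *qilR* is OFF.
Itaconate is present, so PurB is inactive.
Mn²⁺ is absent, so IrpM is active.
With repressor IrpM bound, *lomT* is not transcribed.
→ *lomT* is OFF.
0 of the 3 genes are transcribed.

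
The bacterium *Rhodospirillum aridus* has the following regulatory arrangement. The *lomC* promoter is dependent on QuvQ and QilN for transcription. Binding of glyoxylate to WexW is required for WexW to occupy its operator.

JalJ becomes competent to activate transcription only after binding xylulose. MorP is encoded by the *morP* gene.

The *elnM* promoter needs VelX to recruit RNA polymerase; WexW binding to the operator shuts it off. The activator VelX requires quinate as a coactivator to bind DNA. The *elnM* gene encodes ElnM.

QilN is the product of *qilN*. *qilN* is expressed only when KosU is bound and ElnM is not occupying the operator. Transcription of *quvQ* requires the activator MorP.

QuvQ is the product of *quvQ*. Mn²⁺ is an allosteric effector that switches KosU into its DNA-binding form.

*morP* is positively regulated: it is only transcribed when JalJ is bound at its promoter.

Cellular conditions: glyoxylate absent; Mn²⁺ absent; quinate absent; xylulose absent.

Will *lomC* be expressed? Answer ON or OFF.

OFF

Xylulose is absent, so JalJ is inactive.
Required activator JalJ is absent, so *morP* is not transcribed.
So MorP is not produced.
Required activator MorP is absent, so *quvQ* is not transcribed.
So QuvQ is not produced.
Mn²⁺ is absent, so KosU is inactive.
Quinate is absent, so VelX is inactive.
Glyoxylate is absent, so WexW is inactive.
Required activator VelX is absent, so *elnM* is not transcribed.
So ElnM is not produced.
Required activator KosU is absent, so *qilN* is not transcribed.
So QilN is not produced.
Required activator QuvQ is absent, so *lomC* is not transcribed.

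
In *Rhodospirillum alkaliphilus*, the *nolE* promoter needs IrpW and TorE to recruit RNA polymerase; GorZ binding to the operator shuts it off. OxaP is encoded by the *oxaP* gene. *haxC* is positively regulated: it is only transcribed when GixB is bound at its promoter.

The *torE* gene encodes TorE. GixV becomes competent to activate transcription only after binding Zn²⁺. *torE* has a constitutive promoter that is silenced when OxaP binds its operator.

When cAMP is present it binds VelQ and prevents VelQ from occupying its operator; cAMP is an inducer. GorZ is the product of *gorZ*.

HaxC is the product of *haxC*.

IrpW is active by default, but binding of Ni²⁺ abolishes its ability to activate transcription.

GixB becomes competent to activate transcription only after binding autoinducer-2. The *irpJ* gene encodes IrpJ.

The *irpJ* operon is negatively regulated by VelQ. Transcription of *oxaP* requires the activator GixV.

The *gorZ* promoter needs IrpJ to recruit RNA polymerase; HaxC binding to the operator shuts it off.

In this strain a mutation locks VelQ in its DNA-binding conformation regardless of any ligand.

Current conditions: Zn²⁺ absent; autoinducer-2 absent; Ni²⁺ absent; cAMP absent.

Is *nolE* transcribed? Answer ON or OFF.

ON

Autoinducer-2 is absent, so GixB is inactive.
Required activator GixB is absent, so *haxC* is not transcribed.
So HaxC is not produced.
VelQ is constitutively active in this strain.
With repressor VelQ bound, *irpJ* is not transcribed.
So IrpJ is not produced.
Required activator IrpJ is absent, so *gorZ* is not transcribed.
So GorZ is not produced.
Ni²⁺ is absent, so IrpW is active.
Zn²⁺ is absent, so GixV is inactive.
Required activator GixV is absent, so *oxaP* is not transcribed.
So OxaP is not produced.
With no repressor bound, *torE* is transcribed.
So TorE is produced and active.
No repressor is bound and IrpW and TorE are active, so *nolE* is transcribed.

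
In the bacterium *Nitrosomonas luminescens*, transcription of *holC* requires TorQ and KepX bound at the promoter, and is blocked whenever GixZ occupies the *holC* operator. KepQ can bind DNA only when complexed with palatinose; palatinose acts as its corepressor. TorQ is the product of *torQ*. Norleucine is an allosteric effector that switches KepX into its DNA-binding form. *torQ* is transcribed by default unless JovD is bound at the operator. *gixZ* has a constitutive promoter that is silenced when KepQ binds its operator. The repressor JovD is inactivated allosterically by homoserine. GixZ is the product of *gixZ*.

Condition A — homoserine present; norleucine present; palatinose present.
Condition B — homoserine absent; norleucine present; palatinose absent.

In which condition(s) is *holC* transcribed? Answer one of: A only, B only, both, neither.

A only

Condition A:
Homoserine is present, so JovD is inactive.
With no repressor bound, *torQ* is transcribed.
So TorQ is produced and active.
Norleucine is present, so KepX is active.
Palatinose is present, so KepQ is active.
With repressor KepQ bound, *gixZ* is not transcribed.
So GixZ is not produced.
No repressor is bound and TorQ and KepX are active, so *holC* is transcribed.
→ *holC* is ON in A.
Condition B:
Homoserine is absent, so JovD is active.
With repressor JovD bound, *torQ* is not transcribed.
So TorQ is not produced.
Norleucine is present, so KepX is active.
Palatinose is absent, so KepQ is inactive.
With no repressor bound, *gixZ* is transcribed.
So GixZ is produced and active.
With repressor GixZ bound, *holC* is not transcribed.
→ *holC* is OFF in B.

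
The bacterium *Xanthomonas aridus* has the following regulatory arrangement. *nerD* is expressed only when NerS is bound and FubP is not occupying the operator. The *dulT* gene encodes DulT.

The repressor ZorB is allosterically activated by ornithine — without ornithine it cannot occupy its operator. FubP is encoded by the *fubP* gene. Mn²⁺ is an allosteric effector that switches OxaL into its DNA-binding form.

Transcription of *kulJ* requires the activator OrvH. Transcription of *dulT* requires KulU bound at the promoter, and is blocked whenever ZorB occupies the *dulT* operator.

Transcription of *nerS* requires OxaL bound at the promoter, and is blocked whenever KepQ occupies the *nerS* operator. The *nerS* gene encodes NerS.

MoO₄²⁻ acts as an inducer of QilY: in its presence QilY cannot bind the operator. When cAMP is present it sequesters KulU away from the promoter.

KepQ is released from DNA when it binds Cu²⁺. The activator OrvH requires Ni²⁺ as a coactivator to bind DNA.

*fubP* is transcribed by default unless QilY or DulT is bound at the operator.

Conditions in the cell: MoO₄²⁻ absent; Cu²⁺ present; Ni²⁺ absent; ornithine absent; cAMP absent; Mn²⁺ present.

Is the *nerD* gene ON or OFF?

Mn²⁺ is present, so OxaL is active.
Cu²⁺ is present, so KepQ is inactive.
No repressor is bound and OxaL is active, so *nerS* is transcribed.
So NerS is produced and active.
MoO₄²⁻ is absent, so QilY is active.
Ornithine is absent, so ZorB is inactive.
cAMP is absent, so KulU is active.
No repressor is bound and KulU is active, so *dulT* is transcribed.
So DulT is produced and active.
With repressor QilY bound, *fubP* is not transcribed.
So FubP is not produced.
No repressor is bound and NerS is active, so *nerD* is transcribed.

ON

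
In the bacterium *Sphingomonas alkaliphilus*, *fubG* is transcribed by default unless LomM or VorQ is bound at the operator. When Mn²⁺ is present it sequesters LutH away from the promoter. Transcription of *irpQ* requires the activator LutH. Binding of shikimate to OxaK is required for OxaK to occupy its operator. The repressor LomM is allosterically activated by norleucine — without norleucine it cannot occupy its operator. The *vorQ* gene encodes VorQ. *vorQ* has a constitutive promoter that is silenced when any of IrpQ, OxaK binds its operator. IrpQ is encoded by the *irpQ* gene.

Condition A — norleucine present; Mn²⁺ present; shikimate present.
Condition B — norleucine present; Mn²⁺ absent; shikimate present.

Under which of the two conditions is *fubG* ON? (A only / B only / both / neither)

neither

Condition A:
Norleucine is present, so LomM is active.
Mn²⁺ is present, so LutH is inactive.
Required activator LutH is absent, so *irpQ* is not transcribed.
So IrpQ is not produced.
Shikimate is present, so OxaK is active.
With repressor OxaK bound, *vorQ* is not transcribed.
So VorQ is not produced.
With repressor LomM bound, *fubG* is not transcribed.
→ *fubG* is OFF in A.
Condition B:
Norleucine is present, so LomM is active.
Mn²⁺ is absent, so LutH is active.
No repressor is bound and LutH is active, so *irpQ* is transcribed.
So IrpQ is produced and active.
Shikimate is present, so OxaK is active.
With repressor IrpQ bound, *vorQ* is not transcribed.
So VorQ is not produced.
With repressor LomM bound, *fubG* is not transcribed.
→ *fubG* is OFF in B.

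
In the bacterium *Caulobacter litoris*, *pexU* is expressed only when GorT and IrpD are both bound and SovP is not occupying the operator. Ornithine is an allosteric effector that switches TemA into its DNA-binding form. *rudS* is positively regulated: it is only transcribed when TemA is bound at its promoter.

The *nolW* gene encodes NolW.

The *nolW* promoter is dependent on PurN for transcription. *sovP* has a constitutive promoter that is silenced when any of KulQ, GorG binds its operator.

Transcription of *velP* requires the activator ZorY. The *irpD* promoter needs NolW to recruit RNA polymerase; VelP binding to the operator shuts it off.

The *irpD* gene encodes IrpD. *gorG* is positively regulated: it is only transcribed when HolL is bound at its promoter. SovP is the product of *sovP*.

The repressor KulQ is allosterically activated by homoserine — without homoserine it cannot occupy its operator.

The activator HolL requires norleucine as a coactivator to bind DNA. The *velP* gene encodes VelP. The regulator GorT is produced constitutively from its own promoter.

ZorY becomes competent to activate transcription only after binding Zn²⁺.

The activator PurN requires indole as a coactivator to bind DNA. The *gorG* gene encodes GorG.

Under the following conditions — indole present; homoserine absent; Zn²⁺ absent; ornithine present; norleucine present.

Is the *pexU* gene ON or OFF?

ON

GorT is produced constitutively and is active.
Indole is present, so PurN is active.
No repressor is bound and PurN is active, so *nolW* is transcribed.
So NolW is produced and active.
Zn²⁺ is absent, so ZorY is inactive.
Required activator ZorY is absent, so *velP* is not transcribed.
So VelP is not produced.
No repressor is bound and NolW is active, so *irpD* is transcribed.
So IrpD is produced and active.
Homoserine is absent, so KulQ is inactive.
Norleucine is present, so HolL is active.
No repressor is bound and HolL is active, so *gorG* is transcribed.
So GorG is produced and active.
With repressor GorG bound, *sovP* is not transcribed.
So SovP is not produced.
No repressor is bound and GorT and IrpD are active, so *pexU* is transcribed.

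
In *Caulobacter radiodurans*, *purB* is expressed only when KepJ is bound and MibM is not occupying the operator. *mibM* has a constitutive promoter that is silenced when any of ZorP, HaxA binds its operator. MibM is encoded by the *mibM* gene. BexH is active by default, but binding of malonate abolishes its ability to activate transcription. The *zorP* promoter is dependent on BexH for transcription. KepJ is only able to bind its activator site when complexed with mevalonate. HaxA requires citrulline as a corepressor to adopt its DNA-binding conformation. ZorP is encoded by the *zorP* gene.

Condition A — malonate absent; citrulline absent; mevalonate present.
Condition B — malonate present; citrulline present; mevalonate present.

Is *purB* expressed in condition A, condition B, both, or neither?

both

Condition A:
Malonate is absent, so BexH is active.
No repressor is bound and BexH is active, so *zorP* is transcribed.
So ZorP is produced and active.
Citrulline is absent, so HaxA is inactive.
With repressor ZorP bound, *mibM* is not transcribed.
So MibM is not produced.
Mevalonate is present, so KepJ is active.
No repressor is bound and KepJ is active, so *purB* is transcribed.
→ *purB* is ON in A.
Condition B:
Malonate is present, so BexH is inactive.
Required activator BexH is absent, so *zorP* is not transcribed.
So ZorP is not produced.
Citrulline is present, so HaxA is active.
With repressor HaxA bound, *mibM* is not transcribed.
So MibM is not produced.
Mevalonate is present, so KepJ is active.
No repressor is bound and KepJ is active, so *purB* is transcribed.
→ *purB* is ON in B.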